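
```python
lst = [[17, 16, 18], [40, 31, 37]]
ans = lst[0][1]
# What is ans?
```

Trace:
`lst = [[17, 16, 18], [40, 31, 37]]` → lst = [[17, 16, 18], [40, 31, 37]]
`ans = lst[0][1]` → ans = 16
So ans = 16

Answer: 16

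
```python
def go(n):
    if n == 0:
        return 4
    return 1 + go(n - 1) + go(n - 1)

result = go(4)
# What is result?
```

go(n) = 1 + 2·go(n-1), go(0)=4. Closed form: (4+1)·2^4 - 1 = 79.

Answer: 79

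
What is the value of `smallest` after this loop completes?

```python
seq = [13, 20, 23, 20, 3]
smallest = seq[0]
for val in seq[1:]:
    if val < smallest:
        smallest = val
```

Minimum of [13, 20, 23, 20, 3]
`smallest` takes the values: 13 → 3

Answer: 3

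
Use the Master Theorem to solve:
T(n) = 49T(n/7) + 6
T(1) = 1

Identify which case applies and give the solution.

a=49, b=7, f(n)=6. log_7(49) = 2. Since c=0 < 2, Case 1 applies: T(n) = Θ(n^log_b(a)) = O(n^2).

Answer: O(n^2) - Case 1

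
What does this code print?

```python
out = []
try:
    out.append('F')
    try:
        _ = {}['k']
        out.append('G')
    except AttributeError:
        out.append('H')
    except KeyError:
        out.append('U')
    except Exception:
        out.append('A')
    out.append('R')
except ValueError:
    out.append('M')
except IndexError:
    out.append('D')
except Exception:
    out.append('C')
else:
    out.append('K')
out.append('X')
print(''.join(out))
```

Execution trace: 'F' (try body) → 'U' (inner except KeyError) → 'R' (try body, no exception) → 'K' (else) → 'X' (after the try/except). Output: FURKX

Answer: FURKX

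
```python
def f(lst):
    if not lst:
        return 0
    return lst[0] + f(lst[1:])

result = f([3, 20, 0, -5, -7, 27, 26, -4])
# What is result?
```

3 + 20 + 0 + (-5) + (-7) + 27 + 26 + (-4) + 0 = 60

Answer: 60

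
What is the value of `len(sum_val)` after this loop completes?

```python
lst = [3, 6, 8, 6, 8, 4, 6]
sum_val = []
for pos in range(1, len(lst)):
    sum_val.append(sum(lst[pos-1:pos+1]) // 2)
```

Number of 2-element averages
`sum_val` takes the values: [] → [4] → [4, 7] → [4, 7, 7] → [4, 7, 7, 7] → [4, 7, 7, 7, 6] → [4, 7, 7, 7, 6, 5]
So `len(sum_val)` = 6

Answer: 6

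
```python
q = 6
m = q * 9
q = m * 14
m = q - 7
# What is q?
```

Trace:
`q = 6` → q = 6
`m = q * 9` → m = 54
`q = m * 14` → q = 756
`m = q - 7` → m = 749
So q = 756

Answer: 756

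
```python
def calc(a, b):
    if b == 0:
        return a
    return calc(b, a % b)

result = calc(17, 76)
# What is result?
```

calc(17, 76) -> calc(76, 17) -> calc(17, 8) -> calc(8, 1) -> calc(1, 0) -> 1

Answer: 1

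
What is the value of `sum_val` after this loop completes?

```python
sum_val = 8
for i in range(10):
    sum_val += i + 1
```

Start at 8, add 1 to 10 = 63
`sum_val` takes the values: 8 → 9 → 11 → 14 → 18 → 23 → 29 → 36 → 44 → 53 → 63

Answer: 63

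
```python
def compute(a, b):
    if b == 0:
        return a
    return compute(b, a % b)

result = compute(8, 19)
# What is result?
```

compute(8, 19) -> compute(19, 8) -> compute(8, 3) -> compute(3, 2) -> compute(2, 1) -> compute(1, 0) -> 1

Answer: 1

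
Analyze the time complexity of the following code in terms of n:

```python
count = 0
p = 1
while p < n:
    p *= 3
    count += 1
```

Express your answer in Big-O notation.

Each loop level contributes: log n. Multiplying the contributions gives O(log n).

Answer: O(log n)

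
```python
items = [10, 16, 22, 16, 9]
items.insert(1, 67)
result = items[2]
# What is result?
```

Trace:
`items = [10, 16, 22, 16, 9]` → items = [10, 16, 22, 16, 9]
`items.insert(1, 67)` → items = [10, 67, 16, 22, 16, 9]
`result = items[2]` → result = 16
So result = 16

Answer: 16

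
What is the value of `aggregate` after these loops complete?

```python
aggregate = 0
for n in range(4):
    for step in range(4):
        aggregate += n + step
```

Sum of all n+step for n,step in 4x4
`aggregate` takes the values: 0 → 1 → 3 → 6 → 7 → 9 → 12 → 16 → 18 → 21 → 25 → 30 → 33 → 37 → 42 → 48

Answer: 48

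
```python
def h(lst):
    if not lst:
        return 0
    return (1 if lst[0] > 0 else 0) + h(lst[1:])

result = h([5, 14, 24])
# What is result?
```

Count of positive elements in [5, 14, 24] = 3

Answer: 3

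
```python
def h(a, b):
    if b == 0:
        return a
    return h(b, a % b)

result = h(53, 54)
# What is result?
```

h(53, 54) -> h(54, 53) -> h(53, 1) -> h(1, 0) -> 1

Answer: 1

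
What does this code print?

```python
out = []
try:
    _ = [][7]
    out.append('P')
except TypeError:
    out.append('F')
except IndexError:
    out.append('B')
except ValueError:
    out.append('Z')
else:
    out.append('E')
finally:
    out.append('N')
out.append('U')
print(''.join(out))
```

Execution trace: 'B' (except IndexError) → 'N' (finally) → 'U' (after the try/except). Output: BNU

Answer: BNU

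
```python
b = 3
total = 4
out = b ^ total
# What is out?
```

Trace:
`b = 3` → b = 3
`total = 4` → total = 4
`out = b ^ total` → out = 7
So out = 7

Answer: 7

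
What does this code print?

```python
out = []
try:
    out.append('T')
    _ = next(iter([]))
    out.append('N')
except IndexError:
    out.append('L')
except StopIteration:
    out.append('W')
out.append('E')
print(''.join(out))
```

Execution trace: 'T' (try body) → 'W' (except StopIteration) → 'E' (after the try/except). Output: TWE

Answer: TWE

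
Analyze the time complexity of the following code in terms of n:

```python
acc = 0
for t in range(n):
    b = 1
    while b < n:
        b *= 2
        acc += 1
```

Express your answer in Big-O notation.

Each loop level contributes: n × log n. Multiplying the contributions gives O(n log n).

Answer: O(n log n)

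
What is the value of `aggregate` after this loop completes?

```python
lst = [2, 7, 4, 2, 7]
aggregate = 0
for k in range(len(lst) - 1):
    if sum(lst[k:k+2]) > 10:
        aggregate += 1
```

Count windows with sum > 10
`aggregate` takes the values: 0 → 1

Answer: 1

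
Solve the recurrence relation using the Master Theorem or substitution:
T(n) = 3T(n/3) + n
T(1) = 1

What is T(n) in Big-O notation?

By Master Theorem: a=3, b=3, f(n)=n. Since log_3(3) = 1 and f(n) = Θ(n^1), Case 2 applies. T(n) = O(n log n).

Answer: O(n log n)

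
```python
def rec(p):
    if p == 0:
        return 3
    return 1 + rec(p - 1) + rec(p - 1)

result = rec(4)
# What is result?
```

rec(p) = 1 + 2·rec(p-1), rec(0)=3. Closed form: (3+1)·2^4 - 1 = 63.

Answer: 63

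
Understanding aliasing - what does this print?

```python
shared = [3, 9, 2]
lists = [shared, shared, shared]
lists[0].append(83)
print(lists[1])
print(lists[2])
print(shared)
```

Key concept: list of same reference.
Step by step:
`shared = [3, 9, 2]` → shared = [3, 9, 2]
`lists = [shared, shared, shared]` → lists = [[3, 9, 2], [3, 9, 2], [3, 9, 2]]
`lists[0].append(83)` → shared = [3, 9, 2, 83]; lists = [[3, 9, 2, 83], [3, 9, 2, 83], [3, 9, 2, 83]]
`print(lists[1])` → prints [3, 9, 2, 83]
`print(lists[2])` → prints [3, 9, 2, 83]
`print(shared)` → prints [3, 9, 2, 83]

Answer:
[3, 9, 2, 83]
[3, 9, 2, 83]
[3, 9, 2, 83]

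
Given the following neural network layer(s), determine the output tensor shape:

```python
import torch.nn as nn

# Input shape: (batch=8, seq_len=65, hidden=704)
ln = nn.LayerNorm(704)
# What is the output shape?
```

Input: (8, 65, 704) -> Output: (8, 65, 704)

Answer: (8, 65, 704)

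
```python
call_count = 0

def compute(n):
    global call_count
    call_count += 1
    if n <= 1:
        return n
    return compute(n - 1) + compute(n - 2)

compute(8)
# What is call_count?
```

Calls(n) = 1 + Calls(n-1) + Calls(n-2); Calls(0)=Calls(1)=1. For n=8 this gives 67.

Answer: 67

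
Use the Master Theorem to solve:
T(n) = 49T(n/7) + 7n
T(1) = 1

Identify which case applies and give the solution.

a=49, b=7, f(n)=7n. log_7(49) = 2. Since c=1 < 2, Case 1 applies: T(n) = Θ(n^log_b(a)) = O(n^2).

Answer: O(n^2) - Case 1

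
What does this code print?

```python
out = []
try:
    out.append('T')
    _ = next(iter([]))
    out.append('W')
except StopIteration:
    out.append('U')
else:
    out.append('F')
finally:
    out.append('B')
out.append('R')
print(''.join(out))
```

Execution trace: 'T' (try body) → 'U' (except StopIteration) → 'B' (finally) → 'R' (after the try/except). Output: TUBR

Answer: TUBR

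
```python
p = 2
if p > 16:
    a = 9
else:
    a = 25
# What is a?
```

Trace:
`p = 2` → p = 2
`if p > 16: ...` → p > 16 is False, take else branch → a = 25
So a = 25

Answer: 25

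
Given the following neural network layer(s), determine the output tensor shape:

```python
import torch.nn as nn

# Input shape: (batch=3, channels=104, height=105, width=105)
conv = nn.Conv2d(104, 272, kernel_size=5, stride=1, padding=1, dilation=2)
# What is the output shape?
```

Input: (3, 104, 105, 105) -> Output: (3, 272, 99, 99)

Answer: (3, 272, 99, 99)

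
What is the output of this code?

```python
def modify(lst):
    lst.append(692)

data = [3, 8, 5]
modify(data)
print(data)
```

Key concept: function modifies passed list.
Step by step:
`data = [3, 8, 5]` → data = [3, 8, 5]
`modify(data)` → data = [3, 8, 5, 692]
`print(data)` → prints [3, 8, 5, 692]

Answer: [3, 8, 5, 692]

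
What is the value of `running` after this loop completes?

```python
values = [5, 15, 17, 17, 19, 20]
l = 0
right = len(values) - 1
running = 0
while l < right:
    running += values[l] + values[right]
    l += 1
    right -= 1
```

Sum of pairs from ends
`running` takes the values: 0 → 25 → 59 → 93

Answer: 93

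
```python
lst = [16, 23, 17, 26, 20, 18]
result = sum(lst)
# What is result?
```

Trace:
`lst = [16, 23, 17, 26, 20, 18]` → lst = [16, 23, 17, 26, 20, 18]
`result = sum(lst)` → result = 120
So result = 120

Answer: 120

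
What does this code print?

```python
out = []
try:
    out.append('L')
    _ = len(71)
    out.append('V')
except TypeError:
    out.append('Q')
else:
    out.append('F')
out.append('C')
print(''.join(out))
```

Execution trace: 'L' (try body) → 'Q' (except TypeError) → 'C' (after the try/except). Output: LQC

Answer: LQC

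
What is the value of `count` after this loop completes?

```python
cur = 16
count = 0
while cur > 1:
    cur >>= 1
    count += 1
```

Count right shifts until 1
`count` takes the values: 0 → 1 → 2 → 3 → 4

Answer: 4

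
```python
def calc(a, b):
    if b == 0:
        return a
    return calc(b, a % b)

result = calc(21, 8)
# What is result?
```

calc(21, 8) -> calc(8, 5) -> calc(5, 3) -> calc(3, 2) -> calc(2, 1) -> calc(1, 0) -> 1

Answer: 1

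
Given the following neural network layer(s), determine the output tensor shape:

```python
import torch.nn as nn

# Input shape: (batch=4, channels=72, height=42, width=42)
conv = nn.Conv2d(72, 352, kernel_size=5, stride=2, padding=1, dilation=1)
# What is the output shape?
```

Input: (4, 72, 42, 42) -> Output: (4, 352, 20, 20)

Answer: (4, 352, 20, 20)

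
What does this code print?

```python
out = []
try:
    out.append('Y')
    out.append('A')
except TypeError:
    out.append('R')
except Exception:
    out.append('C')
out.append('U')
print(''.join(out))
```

Execution trace: 'Y' (try body) → 'A' (try body, no exception) → 'U' (after the try/except). Output: YAU

Answer: YAU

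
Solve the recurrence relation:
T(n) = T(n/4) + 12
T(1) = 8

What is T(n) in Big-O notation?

Each step divides n by 4 and adds 12. After log_4(n) steps we reach T(1)=8. So T(n) = 12·log_4(n) + 8 = O(log n).

Answer: O(log n)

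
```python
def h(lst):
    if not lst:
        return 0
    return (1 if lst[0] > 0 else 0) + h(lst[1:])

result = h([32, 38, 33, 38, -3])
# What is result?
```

Count of positive elements in [32, 38, 33, 38, -3] = 4

Answer: 4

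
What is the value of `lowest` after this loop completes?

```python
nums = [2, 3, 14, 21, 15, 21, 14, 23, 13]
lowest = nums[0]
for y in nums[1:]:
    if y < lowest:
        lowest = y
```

Minimum of [2, 3, 14, 21, 15, 21, 14, 23, 13]
`lowest` takes the values: 2

Answer: 2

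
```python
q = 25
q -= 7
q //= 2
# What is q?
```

Trace:
`q = 25` → q = 25
`q -= 7` → q = 18
`q //= 2` → q = 9
So q = 9

Answer: 9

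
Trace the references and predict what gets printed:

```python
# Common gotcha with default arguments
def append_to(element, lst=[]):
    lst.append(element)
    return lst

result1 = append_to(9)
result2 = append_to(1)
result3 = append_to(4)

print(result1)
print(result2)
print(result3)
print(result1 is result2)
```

Key concept: mutable default argument gotcha.
Step by step:
`result1 = append_to(9)` → result1 = [9]
`result2 = append_to(1)` → result1 = [9, 1] (same object as result2); result2 = [9, 1] (same object as result1)
`result3 = append_to(4)` → result1 = [9, 1, 4] (same object as result2, result3); result2 = [9, 1, 4] (same object as result1, result3); result3 = [9, 1, 4] (same object as result1, result2)
`print(result1)` → prints [9, 1, 4]
`print(result2)` → prints [9, 1, 4]
`print(result3)` → prints [9, 1, 4]
`print(result1 is result2)` → prints True

Answer:
[9, 1, 4]
[9, 1, 4]
[9, 1, 4]
True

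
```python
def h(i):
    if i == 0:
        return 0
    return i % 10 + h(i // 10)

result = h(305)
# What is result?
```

Sum of digits of 305: 5 + 0 + 3 = 8

Answer: 8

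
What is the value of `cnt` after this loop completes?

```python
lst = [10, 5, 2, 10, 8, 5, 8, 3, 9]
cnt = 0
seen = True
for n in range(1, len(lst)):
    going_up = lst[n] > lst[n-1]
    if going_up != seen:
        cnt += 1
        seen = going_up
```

Count direction changes in [10, 5, 2, 10, 8, 5, 8, 3, 9]
`cnt` takes the values: 0 → 1 → 2 → 3 → 4 → 5 → 6

Answer: 6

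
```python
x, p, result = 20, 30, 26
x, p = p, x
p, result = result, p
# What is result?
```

Trace:
`x, p, result = 20, 30, 26` → x = 20; p = 30; result = 26
`x, p = p, x` → x = 30; p = 20
`p, result = result, p` → p = 26; result = 20
So result = 20

Answer: 20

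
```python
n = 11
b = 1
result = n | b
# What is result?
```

Trace:
`n = 11` → n = 11
`b = 1` → b = 1
`result = n | b` → result = 11
So result = 11

Answer: 11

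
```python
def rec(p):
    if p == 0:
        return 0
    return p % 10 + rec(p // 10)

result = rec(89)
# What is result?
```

Sum of digits of 89: 9 + 8 = 17

Answer: 17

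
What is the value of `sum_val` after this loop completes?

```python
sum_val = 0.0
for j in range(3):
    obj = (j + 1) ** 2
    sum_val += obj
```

Sum of squared losses 1² + 2² + ... + 3²
`sum_val` takes the values: 0.0 → 1.0 → 5.0 → 14.0

Answer: 14.0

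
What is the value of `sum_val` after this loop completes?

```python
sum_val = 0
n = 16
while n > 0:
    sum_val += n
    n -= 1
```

Sum 16 down to 1
`sum_val` takes the values: 0 → 16 → 31 → 45 → 58 → 70 → 81 → 91 → 100 → 108 → 115 → 121 → 126 → 130 → 133 → 135 → 136

Answer: 136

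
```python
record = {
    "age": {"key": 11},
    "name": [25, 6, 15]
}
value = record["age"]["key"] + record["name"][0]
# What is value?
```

Trace:
`record = { ...` → record = {'age': {'key': 11}, 'name': [25, 6, 15]}
`value = record["age"]["key"] + record["name"][0]` → value = 36
So value = 36

Answer: 36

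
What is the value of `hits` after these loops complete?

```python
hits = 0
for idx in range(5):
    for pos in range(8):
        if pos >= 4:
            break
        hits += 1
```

Inner breaks at 4, outer runs 5 times
`hits` takes the values: 0 → 1 → 2 → 3 → 4 → 5 → 6 → 7 → 8 → 9 → 10 → 11 → 12 → 13 → 14 → 15 → 16 → 17 → 18 → 19 → 20

Answer: 20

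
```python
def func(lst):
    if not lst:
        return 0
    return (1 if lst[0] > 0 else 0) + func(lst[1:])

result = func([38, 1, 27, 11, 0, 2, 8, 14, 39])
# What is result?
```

Count of positive elements in [38, 1, 27, 11, 0, 2, 8, 14, 39] = 8

Answer: 8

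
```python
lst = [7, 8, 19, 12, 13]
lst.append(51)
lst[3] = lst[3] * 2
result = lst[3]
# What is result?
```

Trace:
`lst = [7, 8, 19, 12, 13]` → lst = [7, 8, 19, 12, 13]
`lst.append(51)` → lst = [7, 8, 19, 12, 13, 51]
`lst[3] = lst[3] * 2` → lst = [7, 8, 19, 24, 13, 51]
`result = lst[3]` → result = 24
So result = 24

Answer: 24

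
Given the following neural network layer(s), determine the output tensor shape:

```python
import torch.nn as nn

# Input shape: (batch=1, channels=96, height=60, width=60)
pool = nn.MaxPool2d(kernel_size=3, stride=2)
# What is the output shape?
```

Input: (1, 96, 60, 60) -> Output: (1, 96, 29, 29)

Answer: (1, 96, 29, 29)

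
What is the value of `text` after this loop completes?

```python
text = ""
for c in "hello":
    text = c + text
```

Reverse 'hello'
`text` takes the values: "" → "h" → "eh" → "leh" → "lleh" → "olleh"

Answer: "olleh"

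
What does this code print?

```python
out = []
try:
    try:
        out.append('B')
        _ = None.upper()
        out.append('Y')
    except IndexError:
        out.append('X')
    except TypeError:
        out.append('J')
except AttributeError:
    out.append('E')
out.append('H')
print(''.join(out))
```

Execution trace: 'B' (inner try body) → 'E' (outer except AttributeError) → 'H' (after the try/except). Output: BEH

Answer: BEH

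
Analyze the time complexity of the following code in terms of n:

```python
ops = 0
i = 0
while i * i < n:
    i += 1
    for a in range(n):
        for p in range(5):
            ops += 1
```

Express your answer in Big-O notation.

Each loop level contributes: √n × n × 1. Multiplying the contributions gives O(n√n).

Answer: O(n√n)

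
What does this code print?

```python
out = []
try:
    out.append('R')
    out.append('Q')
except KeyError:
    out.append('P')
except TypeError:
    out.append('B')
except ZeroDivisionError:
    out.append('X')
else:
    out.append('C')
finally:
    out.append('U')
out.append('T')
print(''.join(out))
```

Execution trace: 'R' (try body) → 'Q' (try body, no exception) → 'C' (else) → 'U' (finally) → 'T' (after the try/except). Output: RQCUT

Answer: RQCUT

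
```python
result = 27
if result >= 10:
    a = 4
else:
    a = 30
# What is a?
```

Trace:
`result = 27` → result = 27
`if result >= 10: ...` → result >= 10 is True → a = 4
So a = 4

Answer: 4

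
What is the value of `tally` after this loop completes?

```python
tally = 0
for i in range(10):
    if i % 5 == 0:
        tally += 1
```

Count numbers divisible by 5 in range(10)
`tally` takes the values: 0 → 1 → 2

Answer: 2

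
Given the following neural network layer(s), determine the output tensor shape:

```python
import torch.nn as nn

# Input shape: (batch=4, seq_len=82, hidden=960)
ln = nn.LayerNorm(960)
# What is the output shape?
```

Input: (4, 82, 960) -> Output: (4, 82, 960)

Answer: (4, 82, 960)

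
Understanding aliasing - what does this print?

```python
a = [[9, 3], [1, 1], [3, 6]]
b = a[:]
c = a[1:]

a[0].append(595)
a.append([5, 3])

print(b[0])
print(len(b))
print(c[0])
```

Key concept: slice with nested mutation.
Step by step:
`a = [[9, 3], [1, 1], [3, 6]]` → a = [[9, 3], [1, 1], [3, 6]]
`b = a[:]` → b = [[9, 3], [1, 1], [3, 6]]
`c = a[1:]` → c = [[1, 1], [3, 6]]
`a[0].append(595)` → a = [[9, 3, 595], [1, 1], [3, 6]]; b = [[9, 3, 595], [1, 1], [3, 6]]
`a.append([5, 3])` → a = [[9, 3, 595], [1, 1], [3, 6], [5, 3]]
`print(b[0])` → prints [9, 3, 595]
`print(len(b))` → prints 3
`print(c[0])` → prints [1, 1]

Answer:
[9, 3, 595]
3
[1, 1]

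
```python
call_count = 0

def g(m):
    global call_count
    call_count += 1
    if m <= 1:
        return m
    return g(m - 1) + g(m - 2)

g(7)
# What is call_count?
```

Calls(m) = 1 + Calls(m-1) + Calls(m-2); Calls(0)=Calls(1)=1. For m=7 this gives 41.

Answer: 41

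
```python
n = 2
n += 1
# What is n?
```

Trace:
`n = 2` → n = 2
`n += 1` → n = 3
So n = 3

Answer: 3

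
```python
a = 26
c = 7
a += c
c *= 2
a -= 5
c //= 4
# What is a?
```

Trace:
`a = 26` → a = 26
`c = 7` → c = 7
`a += c` → a = 33
`c *= 2` → c = 14
`a -= 5` → a = 28
`c //= 4` → c = 3
So a = 28

Answer: 28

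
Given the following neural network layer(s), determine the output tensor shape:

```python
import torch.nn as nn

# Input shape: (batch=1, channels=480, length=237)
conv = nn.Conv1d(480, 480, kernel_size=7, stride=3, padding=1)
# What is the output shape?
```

Input: (1, 480, 237) -> Output: (1, 480, 78)

Answer: (1, 480, 78)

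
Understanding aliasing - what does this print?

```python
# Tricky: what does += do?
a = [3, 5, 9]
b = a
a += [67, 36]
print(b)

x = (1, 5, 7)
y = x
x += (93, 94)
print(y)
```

Key concept: += behavior differs for mutable vs immutable.
Step by step:
`a = [3, 5, 9]` → a = [3, 5, 9]
`b = a` → b = [3, 5, 9] (same object as a)
`a += [67, 36]` → a = [3, 5, 9, 67, 36] (same object as b); b = [3, 5, 9, 67, 36] (same object as a)
`print(b)` → prints [3, 5, 9, 67, 36]
`x = (1, 5, 7)` → x = (1, 5, 7)
`y = x` → y = (1, 5, 7)
`x += (93, 94)` → x = (1, 5, 7, 93, 94)
`print(y)` → prints (1, 5, 7)

Answer:
[3, 5, 9, 67, 36]
(1, 5, 7)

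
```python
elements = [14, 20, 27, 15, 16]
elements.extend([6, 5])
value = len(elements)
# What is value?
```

Trace:
`elements = [14, 20, 27, 15, 16]` → elements = [14, 20, 27, 15, 16]
`elements.extend([6, 5])` → elements = [14, 20, 27, 15, 16, 6, 5]
`value = len(elements)` → value = 7
So value = 7

Answer: 7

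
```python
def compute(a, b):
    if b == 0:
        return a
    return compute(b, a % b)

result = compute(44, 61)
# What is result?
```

compute(44, 61) -> compute(61, 44) -> compute(44, 17) -> compute(17, 10) -> compute(10, 7) -> compute(7, 3) -> compute(3, 1) -> compute(1, 0) -> 1

Answer: 1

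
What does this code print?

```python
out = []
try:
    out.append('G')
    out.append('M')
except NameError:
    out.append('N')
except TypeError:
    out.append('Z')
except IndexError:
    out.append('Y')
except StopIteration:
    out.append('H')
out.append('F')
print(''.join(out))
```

Execution trace: 'G' (try body) → 'M' (try body, no exception) → 'F' (after the try/except). Output: GMF

Answer: GMF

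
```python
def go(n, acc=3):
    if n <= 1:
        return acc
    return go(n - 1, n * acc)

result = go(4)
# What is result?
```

Accumulator trace (n, acc): (4, 3) -> (3, 12) -> (2, 36) -> (1, 72) -> return 72

Answer: 72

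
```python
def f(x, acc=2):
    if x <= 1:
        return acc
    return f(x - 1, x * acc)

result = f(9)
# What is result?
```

Accumulator trace (n, acc): (9, 2) -> (8, 18) -> (7, 144) -> (6, 1008) -> (5, 6048) -> (4, 30240) -> (3, 120960) -> (2, 362880) -> (1, 725760) -> return 725760

Answer: 725760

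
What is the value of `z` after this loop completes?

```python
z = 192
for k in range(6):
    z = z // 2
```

Halve 6 times: 192 // 2^6 = 3
`z` takes the values: 192 → 96 → 48 → 24 → 12 → 6 → 3

Answer: 3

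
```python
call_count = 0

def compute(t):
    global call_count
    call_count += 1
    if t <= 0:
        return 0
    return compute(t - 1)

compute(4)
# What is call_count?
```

Linear recursion stepping by 1: 5 calls from t=4 down to ≤0.

Answer: 5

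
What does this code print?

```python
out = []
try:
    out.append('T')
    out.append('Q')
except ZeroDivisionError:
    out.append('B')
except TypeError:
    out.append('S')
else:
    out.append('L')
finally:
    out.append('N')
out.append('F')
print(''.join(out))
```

Execution trace: 'T' (try body) → 'Q' (try body, no exception) → 'L' (else) → 'N' (finally) → 'F' (after the try/except). Output: TQLNF

Answer: TQLNF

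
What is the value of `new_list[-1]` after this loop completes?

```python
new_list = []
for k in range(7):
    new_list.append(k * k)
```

Last element of squares 0 to 6
`new_list` takes the values: [] → [0] → [0, 1] → [0, 1, 4] → [0, 1, 4, 9] → [0, 1, 4, 9, 16] → [0, 1, 4, 9, 16, 25] → [0, 1, 4, 9, 16, 25, 36]
So `new_list[-1]` = 36

Answer: 36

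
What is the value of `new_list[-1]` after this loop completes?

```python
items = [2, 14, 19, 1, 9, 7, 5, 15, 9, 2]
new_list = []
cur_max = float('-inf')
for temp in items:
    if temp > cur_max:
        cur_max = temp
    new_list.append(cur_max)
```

Running max ends at 19
`new_list` takes the values: [] → [2] → [2, 14] → [2, 14, 19] → [2, 14, 19, 19] → [2, 14, 19, 19, 19] → [2, 14, 19, 19, 19, 19] → [2, 14, 19, 19, 19, 19, 19] → [2, 14, 19, 19, 19, 19, 19, 19] → [2, 14, 19, 19, 19, 19, 19, 19, 19] → [2, 14, 19, 19, 19, 19, 19, 19, 19, 19]
So `new_list[-1]` = 19

Answer: 19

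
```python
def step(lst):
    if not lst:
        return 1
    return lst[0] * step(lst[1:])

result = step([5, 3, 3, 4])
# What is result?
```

Product over [5, 3, 3, 4] = 5 * 3 * 3 * 4 = 180

Answer: 180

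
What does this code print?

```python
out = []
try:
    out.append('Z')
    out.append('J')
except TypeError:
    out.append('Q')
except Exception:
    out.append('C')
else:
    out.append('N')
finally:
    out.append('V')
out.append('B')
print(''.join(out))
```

Execution trace: 'Z' (try body) → 'J' (try body, no exception) → 'N' (else) → 'V' (finally) → 'B' (after the try/except). Output: ZJNVB

Answer: ZJNVB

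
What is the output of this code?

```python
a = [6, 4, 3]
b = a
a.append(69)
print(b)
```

Key concept: basic list aliasing.
Step by step:
`a = [6, 4, 3]` → a = [6, 4, 3]
`b = a` → b = [6, 4, 3] (same object as a)
`a.append(69)` → a = [6, 4, 3, 69] (same object as b); b = [6, 4, 3, 69] (same object as a)
`print(b)` → prints [6, 4, 3, 69]

Answer: [6, 4, 3, 69]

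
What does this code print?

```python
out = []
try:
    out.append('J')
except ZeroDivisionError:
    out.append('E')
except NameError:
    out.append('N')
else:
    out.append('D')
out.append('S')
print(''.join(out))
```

Execution trace: 'J' (try body, no exception) → 'D' (else) → 'S' (after the try/except). Output: JDS

Answer: JDS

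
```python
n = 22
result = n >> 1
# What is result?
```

Trace:
`n = 22` → n = 22
`result = n >> 1` → result = 11
So result = 11

Answer: 11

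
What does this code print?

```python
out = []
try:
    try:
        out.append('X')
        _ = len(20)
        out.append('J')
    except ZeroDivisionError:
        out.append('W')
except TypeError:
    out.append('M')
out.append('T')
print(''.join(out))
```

Execution trace: 'X' (try body) → 'M' (outer except TypeError) → 'T' (after the try/except). Output: XMT

Answer: XMT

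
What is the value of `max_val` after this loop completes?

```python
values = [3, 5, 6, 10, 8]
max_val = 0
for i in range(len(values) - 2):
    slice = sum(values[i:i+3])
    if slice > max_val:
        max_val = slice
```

Max sum of 3-element window in [3, 5, 6, 10, 8]
`max_val` takes the values: 0 → 14 → 21 → 24

Answer: 24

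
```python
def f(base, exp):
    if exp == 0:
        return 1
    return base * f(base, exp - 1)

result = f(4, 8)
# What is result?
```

f(4, 8) = 4 * 4 * 4 * 4 * 4 * 4 * 4 * 4 = 65536

Answer: 65536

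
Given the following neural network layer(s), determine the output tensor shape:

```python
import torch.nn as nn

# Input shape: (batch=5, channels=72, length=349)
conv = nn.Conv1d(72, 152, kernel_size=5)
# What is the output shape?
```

Input: (5, 72, 349) -> Output: (5, 152, 345)

Answer: (5, 152, 345)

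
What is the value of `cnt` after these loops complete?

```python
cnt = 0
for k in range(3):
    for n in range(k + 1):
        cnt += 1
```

Triangle: 1 + 2 + ... + 3
`cnt` takes the values: 0 → 1 → 2 → 3 → 4 → 5 → 6

Answer: 6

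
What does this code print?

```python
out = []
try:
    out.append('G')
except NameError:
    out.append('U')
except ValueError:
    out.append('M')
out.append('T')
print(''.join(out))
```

Execution trace: 'G' (try body, no exception) → 'T' (after the try/except). Output: GT

Answer: GT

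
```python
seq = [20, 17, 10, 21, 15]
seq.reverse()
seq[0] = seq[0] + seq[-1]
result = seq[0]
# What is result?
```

Trace:
`seq = [20, 17, 10, 21, 15]` → seq = [20, 17, 10, 21, 15]
`seq.reverse()` → seq = [15, 21, 10, 17, 20]
`seq[0] = seq[0] + seq[-1]` → seq = [35, 21, 10, 17, 20]
`result = seq[0]` → result = 35
So result = 35

Answer: 35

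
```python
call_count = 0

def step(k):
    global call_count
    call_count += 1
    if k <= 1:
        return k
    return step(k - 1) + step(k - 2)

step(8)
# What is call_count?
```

Calls(k) = 1 + Calls(k-1) + Calls(k-2); Calls(0)=Calls(1)=1. For k=8 this gives 67.

Answer: 67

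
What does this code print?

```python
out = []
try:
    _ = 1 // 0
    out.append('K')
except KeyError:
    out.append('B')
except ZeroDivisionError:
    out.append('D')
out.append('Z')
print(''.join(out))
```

Execution trace: 'D' (except ZeroDivisionError) → 'Z' (after the try/except). Output: DZ

Answer: DZ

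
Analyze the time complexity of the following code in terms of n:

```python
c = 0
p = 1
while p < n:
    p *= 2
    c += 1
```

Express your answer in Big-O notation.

Each loop level contributes: log n. Multiplying the contributions gives O(log n).

Answer: O(log n)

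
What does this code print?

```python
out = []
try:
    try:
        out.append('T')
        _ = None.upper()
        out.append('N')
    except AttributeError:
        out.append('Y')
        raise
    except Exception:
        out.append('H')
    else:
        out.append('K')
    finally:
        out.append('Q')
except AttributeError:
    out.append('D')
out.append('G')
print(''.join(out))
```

Execution trace: 'T' (try body) → 'Y' (except AttributeError) → 'Q' (finally) → 'D' (outer except AttributeError) → 'G' (after the try/except). Output: TYQDG

Answer: TYQDG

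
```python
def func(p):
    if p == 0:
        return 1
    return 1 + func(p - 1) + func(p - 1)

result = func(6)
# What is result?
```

func(p) = 1 + 2·func(p-1), func(0)=1. Closed form: (1+1)·2^6 - 1 = 127.

Answer: 127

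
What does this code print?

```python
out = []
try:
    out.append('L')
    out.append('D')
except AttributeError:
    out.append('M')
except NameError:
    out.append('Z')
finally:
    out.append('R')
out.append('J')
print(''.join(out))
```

Execution trace: 'L' (try body) → 'D' (try body, no exception) → 'R' (finally) → 'J' (after the try/except). Output: LDRJ

Answer: LDRJ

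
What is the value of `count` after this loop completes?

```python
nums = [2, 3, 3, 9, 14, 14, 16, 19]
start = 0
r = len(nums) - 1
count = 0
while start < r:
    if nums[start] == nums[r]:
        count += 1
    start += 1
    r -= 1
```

Count matching pairs from ends
`count` takes the values: 0

Answer: 0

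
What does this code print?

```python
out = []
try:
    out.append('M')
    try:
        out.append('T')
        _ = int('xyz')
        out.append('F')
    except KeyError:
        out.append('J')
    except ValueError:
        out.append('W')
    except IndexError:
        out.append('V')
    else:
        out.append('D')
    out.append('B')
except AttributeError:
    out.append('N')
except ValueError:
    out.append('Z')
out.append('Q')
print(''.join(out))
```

Execution trace: 'M' (try body) → 'T' (inner try body) → 'W' (inner except ValueError) → 'B' (try body, no exception) → 'Q' (after the try/except). Output: MTWBQ

Answer: MTWBQ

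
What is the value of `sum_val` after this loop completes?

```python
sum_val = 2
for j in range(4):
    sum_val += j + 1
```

Start at 2, add 1 to 4 = 12
`sum_val` takes the values: 2 → 3 → 5 → 8 → 12

Answer: 12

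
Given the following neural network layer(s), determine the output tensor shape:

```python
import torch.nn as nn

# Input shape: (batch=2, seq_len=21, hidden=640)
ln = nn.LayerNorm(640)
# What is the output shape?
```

Input: (2, 21, 640) -> Output: (2, 21, 640)

Answer: (2, 21, 640)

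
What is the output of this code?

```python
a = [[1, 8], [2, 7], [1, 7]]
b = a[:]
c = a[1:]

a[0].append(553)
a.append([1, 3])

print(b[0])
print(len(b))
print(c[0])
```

Key concept: slice with nested mutation.
Step by step:
`a = [[1, 8], [2, 7], [1, 7]]` → a = [[1, 8], [2, 7], [1, 7]]
`b = a[:]` → b = [[1, 8], [2, 7], [1, 7]]
`c = a[1:]` → c = [[2, 7], [1, 7]]
`a[0].append(553)` → a = [[1, 8, 553], [2, 7], [1, 7]]; b = [[1, 8, 553], [2, 7], [1, 7]]
`a.append([1, 3])` → a = [[1, 8, 553], [2, 7], [1, 7], [1, 3]]
`print(b[0])` → prints [1, 8, 553]
`print(len(b))` → prints 3
`print(c[0])` → prints [2, 7]

Answer:
[1, 8, 553]
3
[2, 7]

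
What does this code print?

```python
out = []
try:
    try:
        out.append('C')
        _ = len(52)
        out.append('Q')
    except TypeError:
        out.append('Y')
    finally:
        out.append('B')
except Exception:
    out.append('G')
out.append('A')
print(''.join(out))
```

Execution trace: 'C' (inner try body) → 'Y' (inner except TypeError) → 'B' (inner finally) → 'A' (after the try/except). Output: CYBA

Answer: CYBA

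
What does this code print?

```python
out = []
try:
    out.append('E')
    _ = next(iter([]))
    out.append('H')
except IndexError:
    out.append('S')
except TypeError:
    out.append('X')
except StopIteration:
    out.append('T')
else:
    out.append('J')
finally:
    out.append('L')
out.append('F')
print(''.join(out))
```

Execution trace: 'E' (try body) → 'T' (except StopIteration) → 'L' (finally) → 'F' (after the try/except). Output: ETLF

Answer: ETLF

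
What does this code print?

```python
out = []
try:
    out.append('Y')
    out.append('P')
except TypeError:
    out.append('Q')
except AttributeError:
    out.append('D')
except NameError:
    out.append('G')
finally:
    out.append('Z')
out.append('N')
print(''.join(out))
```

Execution trace: 'Y' (try body) → 'P' (try body, no exception) → 'Z' (finally) → 'N' (after the try/except). Output: YPZN

Answer: YPZN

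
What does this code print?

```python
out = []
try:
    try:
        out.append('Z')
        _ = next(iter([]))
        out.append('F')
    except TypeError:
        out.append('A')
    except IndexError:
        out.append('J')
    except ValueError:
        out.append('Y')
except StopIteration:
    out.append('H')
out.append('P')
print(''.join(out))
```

Execution trace: 'Z' (try body) → 'H' (outer except StopIteration) → 'P' (after the try/except). Output: ZHP

Answer: ZHP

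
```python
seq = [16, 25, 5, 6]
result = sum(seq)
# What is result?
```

Trace:
`seq = [16, 25, 5, 6]` → seq = [16, 25, 5, 6]
`result = sum(seq)` → result = 52
So result = 52

Answer: 52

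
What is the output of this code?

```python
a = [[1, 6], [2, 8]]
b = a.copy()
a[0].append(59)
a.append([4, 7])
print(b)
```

Key concept: shallow copy with nested lists.
Step by step:
`a = [[1, 6], [2, 8]]` → a = [[1, 6], [2, 8]]
`b = a.copy()` → b = [[1, 6], [2, 8]]
`a[0].append(59)` → a = [[1, 6, 59], [2, 8]]; b = [[1, 6, 59], [2, 8]]
`a.append([4, 7])` → a = [[1, 6, 59], [2, 8], [4, 7]]
`print(b)` → prints [[1, 6, 59], [2, 8]]

Answer: [[1, 6, 59], [2, 8]]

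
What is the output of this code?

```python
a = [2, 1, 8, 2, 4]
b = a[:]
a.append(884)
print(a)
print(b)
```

Key concept: slice [:] creates copy.
Step by step:
`a = [2, 1, 8, 2, 4]` → a = [2, 1, 8, 2, 4]
`b = a[:]` → b = [2, 1, 8, 2, 4]
`a.append(884)` → a = [2, 1, 8, 2, 4, 884]
`print(a)` → prints [2, 1, 8, 2, 4, 884]
`print(b)` → prints [2, 1, 8, 2, 4]

Answer:
[2, 1, 8, 2, 4, 884]
[2, 1, 8, 2, 4]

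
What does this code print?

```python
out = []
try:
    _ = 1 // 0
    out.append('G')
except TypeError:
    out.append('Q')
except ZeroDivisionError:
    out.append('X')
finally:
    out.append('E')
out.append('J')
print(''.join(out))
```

Execution trace: 'X' (except ZeroDivisionError) → 'E' (finally) → 'J' (after the try/except). Output: XEJ

Answer: XEJ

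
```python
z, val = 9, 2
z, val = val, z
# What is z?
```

Trace:
`z, val = 9, 2` → z = 9; val = 2
`z, val = val, z` → z = 2; val = 9
So z = 2

Answer: 2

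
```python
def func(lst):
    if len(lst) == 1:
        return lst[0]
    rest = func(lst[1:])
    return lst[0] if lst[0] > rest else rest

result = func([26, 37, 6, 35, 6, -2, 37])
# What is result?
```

Recursive max over [26, 37, 6, 35, 6, -2, 37] = 37

Answer: 37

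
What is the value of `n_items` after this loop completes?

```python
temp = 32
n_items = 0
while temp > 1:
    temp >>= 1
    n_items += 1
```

Count right shifts until 1
`n_items` takes the values: 0 → 1 → 2 → 3 → 4 → 5

Answer: 5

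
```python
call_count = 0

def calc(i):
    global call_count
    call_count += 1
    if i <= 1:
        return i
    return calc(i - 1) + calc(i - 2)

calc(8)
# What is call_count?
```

Calls(i) = 1 + Calls(i-1) + Calls(i-2); Calls(0)=Calls(1)=1. For i=8 this gives 67.

Answer: 67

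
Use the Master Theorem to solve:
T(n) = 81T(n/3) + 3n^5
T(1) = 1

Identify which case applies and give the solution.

a=81, b=3, f(n)=3n^5. log_3(81) = 4. Since c=5 > 4 and the regularity condition holds (81(n/3)^5 = (81/3^5)n^5 with 81/3^5 < 1), Case 3 applies: T(n) = Θ(f(n)) = O(n^5).

Answer: O(n^5) - Case 3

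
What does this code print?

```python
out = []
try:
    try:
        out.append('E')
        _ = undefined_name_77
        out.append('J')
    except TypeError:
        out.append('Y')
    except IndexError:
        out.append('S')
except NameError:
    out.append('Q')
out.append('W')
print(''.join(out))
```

Execution trace: 'E' (try body) → 'Q' (outer except NameError) → 'W' (after the try/except). Output: EQW

Answer: EQW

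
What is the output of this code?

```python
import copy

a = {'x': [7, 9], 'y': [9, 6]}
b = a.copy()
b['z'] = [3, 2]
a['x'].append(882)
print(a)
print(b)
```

Key concept: shallow copy of dict with mutable values.
Step by step:
`a = {'x': [7, 9], 'y': [9, 6]}` → a = {'x': [7, 9], 'y': [9, 6]}
`b = a.copy()` → b = {'x': [7, 9], 'y': [9, 6]}
`b['z'] = [3, 2]` → b = {'x': [7, 9], 'y': [9, 6], 'z': [3, 2]}
`a['x'].append(882)` → a = {'x': [7, 9, 882], 'y': [9, 6]}; b = {'x': [7, 9, 882], 'y': [9, 6], 'z': [3, 2]}
`print(a)` → prints {'x': [7, 9, 882], 'y': [9, 6]}
`print(b)` → prints {'x': [7, 9, 882], 'y': [9, 6], 'z': [3, 2]}

Answer:
{'x': [7, 9, 882], 'y': [9, 6]}
{'x': [7, 9, 882], 'y': [9, 6], 'z': [3, 2]}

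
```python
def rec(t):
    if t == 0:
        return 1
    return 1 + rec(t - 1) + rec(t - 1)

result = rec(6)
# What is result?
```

rec(t) = 1 + 2·rec(t-1), rec(0)=1. Closed form: (1+1)·2^6 - 1 = 127.

Answer: 127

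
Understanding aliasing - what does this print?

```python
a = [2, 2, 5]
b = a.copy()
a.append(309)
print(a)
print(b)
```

Key concept: list.copy() creates independent copy.
Step by step:
`a = [2, 2, 5]` → a = [2, 2, 5]
`b = a.copy()` → b = [2, 2, 5]
`a.append(309)` → a = [2, 2, 5, 309]
`print(a)` → prints [2, 2, 5, 309]
`print(b)` → prints [2, 2, 5]

Answer:
[2, 2, 5, 309]
[2, 2, 5]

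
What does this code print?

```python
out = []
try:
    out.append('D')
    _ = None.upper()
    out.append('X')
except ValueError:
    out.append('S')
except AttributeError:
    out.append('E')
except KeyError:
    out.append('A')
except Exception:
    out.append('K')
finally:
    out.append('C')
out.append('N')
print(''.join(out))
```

Execution trace: 'D' (try body) → 'E' (except AttributeError) → 'C' (finally) → 'N' (after the try/except). Output: DECN

Answer: DECN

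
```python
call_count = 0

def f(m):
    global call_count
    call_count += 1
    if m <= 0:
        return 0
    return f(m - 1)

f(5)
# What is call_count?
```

Linear recursion stepping by 1: 6 calls from m=5 down to ≤0.

Answer: 6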